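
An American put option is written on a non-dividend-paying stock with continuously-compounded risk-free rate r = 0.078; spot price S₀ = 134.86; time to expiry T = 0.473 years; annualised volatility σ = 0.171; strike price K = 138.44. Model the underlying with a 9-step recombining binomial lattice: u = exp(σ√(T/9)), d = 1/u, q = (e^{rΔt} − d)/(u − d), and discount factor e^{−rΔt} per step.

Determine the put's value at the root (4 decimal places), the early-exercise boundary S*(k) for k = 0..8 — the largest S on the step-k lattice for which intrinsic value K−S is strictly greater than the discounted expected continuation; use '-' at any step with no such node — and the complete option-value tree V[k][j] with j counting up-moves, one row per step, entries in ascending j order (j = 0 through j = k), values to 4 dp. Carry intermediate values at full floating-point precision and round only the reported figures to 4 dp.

price = 6.3669
boundary = - - 124.6904 119.8969 124.6904 119.8969 124.6904 129.6755 124.6904
tree:
6.3669
9.5079 3.7672
13.7496 6.0038 1.9101
18.5431 9.2598 3.3043 0.7491
23.1524 13.7496 5.5449 1.4405 0.1719
27.5844 18.5431 8.9522 2.7143 0.3775 0.0000
31.8461 23.1524 13.7496 4.9755 0.8286 0.0000 0.0000
35.9439 27.5844 18.5431 8.7645 1.8188 0.0000 0.0000 0.0000
39.8842 31.8461 23.1524 13.7496 3.9926 0.0000 0.0000 0.0000 0.0000
43.6730 35.9439 27.5844 18.5431 8.7645 0.0000 0.0000 0.0000 0.0000 0.0000

Δt=0.05256, u=1.03998, d=0.96156, q=0.54258, disc=e^(-rΔt)=0.99591
k=9 terminal: V=max(K-S,0) → 43.6730 35.9439 27.5844 18.5431 8.7645 0.0000 0.0000 0.0000 0.0000 0.0000
k=8: j=0 S=98.5558 intr=39.8842 cont=39.3178 V=39.8842[EX]; j=1 S=106.5939 intr=31.8461 cont=31.2797 V=31.8461[EX]; j=2 S=115.2876 intr=23.1524 cont=22.5860 V=23.1524[EX]; j=3 S=124.6904 intr=13.7496 cont=13.1833 V=13.7496[EX]; j=4 S=134.8600 intr=3.5800 cont=3.9926 V=3.9926[hold]; j=5 S=145.8590 intr=0.0000 cont=0.0000 V=0.0000[hold]; j=6 S=157.7552 intr=0.0000 cont=0.0000 V=0.0000[hold]; j=7 S=170.6215 intr=0.0000 cont=0.0000 V=0.0000[hold]; j=8 S=184.5372 intr=0.0000 cont=0.0000 V=0.0000[hold]  S*(8)=124.6904
k=7: j=0 S=102.4961 intr=35.9439 cont=35.3775 V=35.9439[EX]; j=1 S=110.8556 intr=27.5844 cont=27.0180 V=27.5844[EX]; j=2 S=119.8969 intr=18.5431 cont=17.9768 V=18.5431[EX]; j=3 S=129.6755 intr=8.7645 cont=8.4211 V=8.7645[EX]; j=4 S=140.2517 intr=0.0000 cont=1.8188 V=1.8188[hold]; j=5 S=151.6905 intr=0.0000 cont=0.0000 V=0.0000[hold]; j=6 S=164.0623 intr=0.0000 cont=0.0000 V=0.0000[hold]; j=7 S=177.4430 intr=0.0000 cont=0.0000 V=0.0000[hold]  S*(7)=129.6755
k=6: j=0 S=106.5939 intr=31.8461 cont=31.2797 V=31.8461[EX]; j=1 S=115.2876 intr=23.1524 cont=22.5860 V=23.1524[EX]; j=2 S=124.6904 intr=13.7496 cont=13.1833 V=13.7496[EX]; j=3 S=134.8600 intr=3.5800 cont=4.9755 V=4.9755[hold]; j=4 S=145.8590 intr=0.0000 cont=0.8286 V=0.8286[hold]; j=5 S=157.7552 intr=0.0000 cont=0.0000 V=0.0000[hold]; j=6 S=170.6215 intr=0.0000 cont=0.0000 V=0.0000[hold]  S*(6)=124.6904
k=5: j=0 S=110.8556 intr=27.5844 cont=27.0180 V=27.5844[EX]; j=1 S=119.8969 intr=18.5431 cont=17.9768 V=18.5431[EX]; j=2 S=129.6755 intr=8.7645 cont=8.9522 V=8.9522[hold]; j=3 S=140.2517 intr=0.0000 cont=2.7143 V=2.7143[hold]; j=4 S=151.6905 intr=0.0000 cont=0.3775 V=0.3775[hold]; j=5 S=164.0623 intr=0.0000 cont=0.0000 V=0.0000[hold]  S*(5)=119.8969
k=4: j=0 S=115.2876 intr=23.1524 cont=22.5860 V=23.1524[EX]; j=1 S=124.6904 intr=13.7496 cont=13.2847 V=13.7496[EX]; j=2 S=134.8600 intr=3.5800 cont=5.5449 V=5.5449[hold]; j=3 S=145.8590 intr=0.0000 cont=1.4405 V=1.4405[hold]; j=4 S=157.7552 intr=0.0000 cont=0.1719 V=0.1719[hold]  S*(4)=124.6904
k=3: j=0 S=119.8969 intr=18.5431 cont=17.9768 V=18.5431[EX]; j=1 S=129.6755 intr=8.7645 cont=9.2598 V=9.2598[hold]; j=2 S=140.2517 intr=0.0000 cont=3.3043 V=3.3043[hold]; j=3 S=151.6905 intr=0.0000 cont=0.7491 V=0.7491[hold]  S*(3)=119.8969
k=2: j=0 S=124.6904 intr=13.7496 cont=13.4510 V=13.7496[EX]; j=1 S=134.8600 intr=3.5800 cont=6.0038 V=6.0038[hold]; j=2 S=145.8590 intr=0.0000 cont=1.9101 V=1.9101[hold]  S*(2)=124.6904
k=1: j=0 S=129.6755 intr=8.7645 cont=9.5079 V=9.5079[hold]; j=1 S=140.2517 intr=0.0000 cont=3.7672 V=3.7672[hold]  S*(1)=-
k=0: j=0 S=134.8600 intr=3.5800 cont=6.3669 V=6.3669[hold]  S*(0)=-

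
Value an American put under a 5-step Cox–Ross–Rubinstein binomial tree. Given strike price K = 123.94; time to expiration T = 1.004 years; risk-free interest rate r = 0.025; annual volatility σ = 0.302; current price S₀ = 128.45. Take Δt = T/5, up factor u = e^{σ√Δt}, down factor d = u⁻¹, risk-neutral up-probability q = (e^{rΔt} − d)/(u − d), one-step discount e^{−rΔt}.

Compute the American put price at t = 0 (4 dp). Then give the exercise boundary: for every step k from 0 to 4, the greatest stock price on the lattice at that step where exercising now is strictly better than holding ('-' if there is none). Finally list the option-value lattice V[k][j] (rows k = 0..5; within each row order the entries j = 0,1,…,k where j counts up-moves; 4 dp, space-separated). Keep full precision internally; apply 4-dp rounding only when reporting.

params: Δt=0.20080 u=1.14491 d=0.87343 q=0.48476 e^(-rΔt)=0.99499
t_5 payoffs: 58.6461 38.3512 11.7480 0.0000 0.0000 0.0000
t_4: node(4,0) S=74.7558 payoff=49.1842 vs cont=48.5636 → 49.1842 [stop]  node(4,1) S=97.9917 payoff=25.9483 vs cont=25.3277 → 25.9483 [stop]  node(4,2) S=128.4500 payoff=0.0000 vs cont=6.0228 → 6.0228 [wait]  node(4,3) S=168.3755 payoff=0.0000 vs cont=0.0000 → 0.0000 [wait]  node(4,4) S=220.7108 payoff=0.0000 vs cont=0.0000 → 0.0000 [wait]  ⇒ S*(4)=97.9917
t_3: node(3,0) S=85.5888 payoff=38.3512 vs cont=37.7306 → 38.3512 [stop]  node(3,1) S=112.1920 payoff=11.7480 vs cont=16.2077 → 16.2077 [wait]  node(3,2) S=147.0640 payoff=0.0000 vs cont=3.0877 → 3.0877 [wait]  node(3,3) S=192.7752 payoff=0.0000 vs cont=0.0000 → 0.0000 [wait]  ⇒ S*(3)=85.5888
t_2: node(2,0) S=97.9917 payoff=25.9483 vs cont=27.4787 → 27.4787 [wait]  node(2,1) S=128.4500 payoff=0.0000 vs cont=9.7984 → 9.7984 [wait]  node(2,2) S=168.3755 payoff=0.0000 vs cont=1.5829 → 1.5829 [wait]  ⇒ S*(2)=-
t_1: node(1,0) S=112.1920 payoff=11.7480 vs cont=18.8133 → 18.8133 [wait]  node(1,1) S=147.0640 payoff=0.0000 vs cont=5.7867 → 5.7867 [wait]  ⇒ S*(1)=-
t_0: node(0,0) S=128.4500 payoff=0.0000 vs cont=12.4360 → 12.4360 [wait]  ⇒ S*(0)=-

price = 12.4360
boundary = - - - 85.5888 97.9917
tree:
12.4360
18.8133 5.7867
27.4787 9.7984 1.5829
38.3512 16.2077 3.0877 0.0000
49.1842 25.9483 6.0228 0.0000 0.0000
58.6461 38.3512 11.7480 0.0000 0.0000 0.0000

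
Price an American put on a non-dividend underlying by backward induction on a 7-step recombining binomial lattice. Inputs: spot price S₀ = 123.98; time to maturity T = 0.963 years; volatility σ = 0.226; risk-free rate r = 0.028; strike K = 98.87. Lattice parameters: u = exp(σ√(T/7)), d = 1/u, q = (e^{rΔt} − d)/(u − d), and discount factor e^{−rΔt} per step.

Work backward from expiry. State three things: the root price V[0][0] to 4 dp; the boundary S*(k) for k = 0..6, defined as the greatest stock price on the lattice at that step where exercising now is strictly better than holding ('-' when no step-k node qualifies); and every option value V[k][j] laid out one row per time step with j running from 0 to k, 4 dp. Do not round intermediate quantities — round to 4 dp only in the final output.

price = 1.5641
boundary = - - - - - 81.5321 88.6611
tree:
1.5641
2.6581 0.4911
4.4355 0.9156 0.0738
7.2321 1.6958 0.1487 0.0000
11.4376 3.1165 0.2998 0.0000 0.0000
17.3379 5.6734 0.6044 0.0000 0.0000 0.0000
23.8937 10.2089 1.2185 0.0000 0.0000 0.0000 0.0000
29.9224 17.3379 2.4565 0.0000 0.0000 0.0000 0.0000 0.0000

Δt=0.13757, u=1.08744, d=0.91959, q=0.50205, disc=e^(-rΔt)=0.99616
k=7 terminal: V=max(K-S,0) → 29.9224 17.3379 2.4565 0.0000 0.0000 0.0000 0.0000 0.0000
k=6: j=0 S=74.9763 intr=23.8937 cont=23.5136 V=23.8937[EX]; j=1 S=88.6611 intr=10.2089 cont=9.8288 V=10.2089[EX]; j=2 S=104.8437 intr=0.0000 cont=1.2185 V=1.2185[hold]; j=3 S=123.9800 intr=0.0000 cont=0.0000 V=0.0000[hold]; j=4 S=146.6091 intr=0.0000 cont=0.0000 V=0.0000[hold]; j=5 S=173.3685 intr=0.0000 cont=0.0000 V=0.0000[hold]; j=6 S=205.0121 intr=0.0000 cont=0.0000 V=0.0000[hold]  S*(6)=88.6611
k=5: j=0 S=81.5321 intr=17.3379 cont=16.9578 V=17.3379[EX]; j=1 S=96.4135 intr=2.4565 cont=5.6734 V=5.6734[hold]; j=2 S=114.0111 intr=0.0000 cont=0.6044 V=0.6044[hold]; j=3 S=134.8206 intr=0.0000 cont=0.0000 V=0.0000[hold]; j=4 S=159.4284 intr=0.0000 cont=0.0000 V=0.0000[hold]; j=5 S=188.5276 intr=0.0000 cont=0.0000 V=0.0000[hold]  S*(5)=81.5321
k=4: j=0 S=88.6611 intr=10.2089 cont=11.4376 V=11.4376[hold]; j=1 S=104.8437 intr=0.0000 cont=3.1165 V=3.1165[hold]; j=2 S=123.9800 intr=0.0000 cont=0.2998 V=0.2998[hold]; j=3 S=146.6091 intr=0.0000 cont=0.0000 V=0.0000[hold]; j=4 S=173.3685 intr=0.0000 cont=0.0000 V=0.0000[hold]  S*(4)=-
k=3: j=0 S=96.4135 intr=2.4565 cont=7.2321 V=7.2321[hold]; j=1 S=114.0111 intr=0.0000 cont=1.6958 V=1.6958[hold]; j=2 S=134.8206 intr=0.0000 cont=0.1487 V=0.1487[hold]; j=3 S=159.4284 intr=0.0000 cont=0.0000 V=0.0000[hold]  S*(3)=-
k=2: j=0 S=104.8437 intr=0.0000 cont=4.4355 V=4.4355[hold]; j=1 S=123.9800 intr=0.0000 cont=0.9156 V=0.9156[hold]; j=2 S=146.6091 intr=0.0000 cont=0.0738 V=0.0738[hold]  S*(2)=-
k=1: j=0 S=114.0111 intr=0.0000 cont=2.6581 V=2.6581[hold]; j=1 S=134.8206 intr=0.0000 cont=0.4911 V=0.4911[hold]  S*(1)=-
k=0: j=0 S=123.9800 intr=0.0000 cont=1.5641 V=1.5641[hold]  S*(0)=-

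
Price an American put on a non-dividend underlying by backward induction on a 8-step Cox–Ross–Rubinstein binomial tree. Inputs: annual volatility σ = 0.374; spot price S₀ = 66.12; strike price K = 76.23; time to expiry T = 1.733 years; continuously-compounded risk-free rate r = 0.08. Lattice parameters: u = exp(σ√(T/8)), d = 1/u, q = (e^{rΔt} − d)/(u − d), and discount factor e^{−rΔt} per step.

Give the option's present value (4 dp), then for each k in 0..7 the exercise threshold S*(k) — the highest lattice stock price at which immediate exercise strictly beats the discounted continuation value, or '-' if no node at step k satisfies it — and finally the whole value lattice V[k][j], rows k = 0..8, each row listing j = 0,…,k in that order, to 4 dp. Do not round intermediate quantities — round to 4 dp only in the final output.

Δt=0.21663  u=1.19014  d=0.84024  q=0.50655  discount=0.98282
step 8 (expiry): payoffs max(K−S,0) = 59.8034 52.9628 43.2735 29.5494 10.1100 0.0000 0.0000 0.0000 0.0000
step 7: (k=7,j=0): S=19.5500, (K−S)⁺=56.6800, hold=55.3703 ⇒ V=56.6800 exercise | (k=7,j=1): S=27.6913, (K−S)⁺=48.5387, hold=47.2290 ⇒ V=48.5387 exercise | (k=7,j=2): S=39.2228, (K−S)⁺=37.0072, hold=35.6975 ⇒ V=37.0072 exercise | (k=7,j=3): S=55.5565, (K−S)⁺=20.6735, hold=19.3638 ⇒ V=20.6735 exercise | (k=7,j=4): S=78.6920, (K−S)⁺=0.0000, hold=4.9031 ⇒ V=4.9031 continue | (k=7,j=5): S=111.4620, (K−S)⁺=0.0000, hold=0.0000 ⇒ V=0.0000 continue | (k=7,j=6): S=157.8784, (K−S)⁺=0.0000, hold=0.0000 ⇒ V=0.0000 continue | (k=7,j=7): S=223.6242, (K−S)⁺=0.0000, hold=0.0000 ⇒ V=0.0000 continue  boundary S*=55.5565
step 6: (k=6,j=0): S=23.2672, (K−S)⁺=52.9628, hold=51.6531 ⇒ V=52.9628 exercise | (k=6,j=1): S=32.9565, (K−S)⁺=43.2735, hold=41.9638 ⇒ V=43.2735 exercise | (k=6,j=2): S=46.6806, (K−S)⁺=29.5494, hold=28.2397 ⇒ V=29.5494 exercise | (k=6,j=3): S=66.1200, (K−S)⁺=10.1100, hold=12.4670 ⇒ V=12.4670 continue | (k=6,j=4): S=93.6545, (K−S)⁺=0.0000, hold=2.3778 ⇒ V=2.3778 continue | (k=6,j=5): S=132.6554, (K−S)⁺=0.0000, hold=0.0000 ⇒ V=0.0000 continue | (k=6,j=6): S=187.8974, (K−S)⁺=0.0000, hold=0.0000 ⇒ V=0.0000 continue  boundary S*=46.6806
step 5: (k=5,j=0): S=27.6913, (K−S)⁺=48.5387, hold=47.2290 ⇒ V=48.5387 exercise | (k=5,j=1): S=39.2228, (K−S)⁺=37.0072, hold=35.6975 ⇒ V=37.0072 exercise | (k=5,j=2): S=55.5565, (K−S)⁺=20.6735, hold=20.5373 ⇒ V=20.6735 exercise | (k=5,j=3): S=78.6920, (K−S)⁺=0.0000, hold=7.2299 ⇒ V=7.2299 continue | (k=5,j=4): S=111.4620, (K−S)⁺=0.0000, hold=1.1532 ⇒ V=1.1532 continue | (k=5,j=5): S=157.8784, (K−S)⁺=0.0000, hold=0.0000 ⇒ V=0.0000 continue  boundary S*=55.5565
step 4: (k=4,j=0): S=32.9565, (K−S)⁺=43.2735, hold=41.9638 ⇒ V=43.2735 exercise | (k=4,j=1): S=46.6806, (K−S)⁺=29.5494, hold=28.2397 ⇒ V=29.5494 exercise | (k=4,j=2): S=66.1200, (K−S)⁺=10.1100, hold=13.6255 ⇒ V=13.6255 continue | (k=4,j=3): S=93.6545, (K−S)⁺=0.0000, hold=4.0804 ⇒ V=4.0804 continue | (k=4,j=4): S=132.6554, (K−S)⁺=0.0000, hold=0.5593 ⇒ V=0.5593 continue  boundary S*=46.6806
step 3: (k=3,j=0): S=39.2228, (K−S)⁺=37.0072, hold=35.6975 ⇒ V=37.0072 exercise | (k=3,j=1): S=55.5565, (K−S)⁺=20.6735, hold=21.1140 ⇒ V=21.1140 continue | (k=3,j=2): S=78.6920, (K−S)⁺=0.0000, hold=8.6394 ⇒ V=8.6394 continue | (k=3,j=3): S=111.4620, (K−S)⁺=0.0000, hold=2.2573 ⇒ V=2.2573 continue  boundary S*=39.2228
step 2: (k=2,j=0): S=46.6806, (K−S)⁺=29.5494, hold=28.4590 ⇒ V=29.5494 exercise | (k=2,j=1): S=66.1200, (K−S)⁺=10.1100, hold=14.5408 ⇒ V=14.5408 continue | (k=2,j=2): S=93.6545, (K−S)⁺=0.0000, hold=5.3136 ⇒ V=5.3136 continue  boundary S*=46.6806
step 1: (k=1,j=0): S=55.5565, (K−S)⁺=20.6735, hold=21.5697 ⇒ V=21.5697 continue | (k=1,j=1): S=78.6920, (K−S)⁺=0.0000, hold=9.6972 ⇒ V=9.6972 continue  boundary S*=-
step 0: (k=0,j=0): S=66.1200, (K−S)⁺=10.1100, hold=15.2884 ⇒ V=15.2884 continue  boundary S*=-

price = 15.2884
boundary = - - 46.6806 39.2228 46.6806 55.5565 46.6806 55.5565
tree:
15.2884
21.5697 9.6972
29.5494 14.5408 5.3136
37.0072 21.1140 8.6394 2.2573
43.2735 29.5494 13.6255 4.0804 0.5593
48.5387 37.0072 20.6735 7.2299 1.1532 0.0000
52.9628 43.2735 29.5494 12.4670 2.3778 0.0000 0.0000
56.6800 48.5387 37.0072 20.6735 4.9031 0.0000 0.0000 0.0000
59.8034 52.9628 43.2735 29.5494 10.1100 0.0000 0.0000 0.0000 0.0000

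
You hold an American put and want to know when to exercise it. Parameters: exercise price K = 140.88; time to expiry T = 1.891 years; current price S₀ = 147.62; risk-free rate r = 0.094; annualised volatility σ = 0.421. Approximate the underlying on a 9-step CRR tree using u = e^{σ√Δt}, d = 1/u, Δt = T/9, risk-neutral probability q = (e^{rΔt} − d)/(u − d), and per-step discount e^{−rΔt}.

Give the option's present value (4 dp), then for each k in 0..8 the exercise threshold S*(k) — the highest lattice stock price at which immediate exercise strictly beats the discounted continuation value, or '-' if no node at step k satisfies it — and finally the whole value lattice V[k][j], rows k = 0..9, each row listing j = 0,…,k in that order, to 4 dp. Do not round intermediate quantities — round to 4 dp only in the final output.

price = 20.7380
boundary = - - - 82.7405 68.2196 82.7405 100.3522 82.7405 100.3522
tree:
20.7380
30.0519 12.3669
42.4060 19.0492 6.2616
58.1395 28.5575 10.4194 2.4060
72.6604 41.4868 16.9279 4.4082 0.5252
84.6329 58.1395 26.6946 7.9590 1.0783 0.0000
94.5043 72.6604 40.5278 14.0991 2.2141 0.0000 0.0000
102.6432 84.6329 58.1395 24.3438 4.5462 0.0000 0.0000 0.0000
109.3537 94.5043 72.6604 40.5278 9.3348 0.0000 0.0000 0.0000 0.0000
114.8866 102.6432 84.6329 58.1395 19.1672 0.0000 0.0000 0.0000 0.0000 0.0000

params: Δt=0.21011 u=1.21286 d=0.82450 q=0.50327 e^(-rΔt)=0.98044
t_9 payoffs: 114.8866 102.6432 84.6329 58.1395 19.1672 0.0000 0.0000 0.0000 0.0000 0.0000
t_8: node(8,0) S=31.5263 payoff=109.3537 vs cont=106.5986 → 109.3537 [stop]  node(8,1) S=46.3757 payoff=94.5043 vs cont=91.7491 → 94.5043 [stop]  node(8,2) S=68.2196 payoff=72.6604 vs cont=69.9053 → 72.6604 [stop]  node(8,3) S=100.3522 payoff=40.5278 vs cont=37.7726 → 40.5278 [stop]  node(8,4) S=147.6200 payoff=0.0000 vs cont=9.3348 → 9.3348 [wait]  node(8,5) S=217.1517 payoff=0.0000 vs cont=0.0000 → 0.0000 [wait]  node(8,6) S=319.4342 payoff=0.0000 vs cont=0.0000 → 0.0000 [wait]  node(8,7) S=469.8936 payoff=0.0000 vs cont=0.0000 → 0.0000 [wait]  node(8,8) S=691.2221 payoff=0.0000 vs cont=0.0000 → 0.0000 [wait]  ⇒ S*(8)=100.3522
t_7: node(7,0) S=38.2368 payoff=102.6432 vs cont=99.8880 → 102.6432 [stop]  node(7,1) S=56.2471 payoff=84.6329 vs cont=81.8778 → 84.6329 [stop]  node(7,2) S=82.7405 payoff=58.1395 vs cont=55.3844 → 58.1395 [stop]  node(7,3) S=121.7128 payoff=19.1672 vs cont=24.3438 → 24.3438 [wait]  node(7,4) S=179.0417 payoff=0.0000 vs cont=4.5462 → 4.5462 [wait]  node(7,5) S=263.3737 payoff=0.0000 vs cont=0.0000 → 0.0000 [wait]  node(7,6) S=387.4275 payoff=0.0000 vs cont=0.0000 → 0.0000 [wait]  node(7,7) S=569.9130 payoff=0.0000 vs cont=0.0000 → 0.0000 [wait]  ⇒ S*(7)=82.7405
t_6: node(6,0) S=46.3757 payoff=94.5043 vs cont=91.7491 → 94.5043 [stop]  node(6,1) S=68.2196 payoff=72.6604 vs cont=69.9053 → 72.6604 [stop]  node(6,2) S=100.3522 payoff=40.5278 vs cont=40.3268 → 40.5278 [stop]  node(6,3) S=147.6200 payoff=0.0000 vs cont=14.0991 → 14.0991 [wait]  node(6,4) S=217.1517 payoff=0.0000 vs cont=2.2141 → 2.2141 [wait]  node(6,5) S=319.4342 payoff=0.0000 vs cont=0.0000 → 0.0000 [wait]  node(6,6) S=469.8936 payoff=0.0000 vs cont=0.0000 → 0.0000 [wait]  ⇒ S*(6)=100.3522
t_5: node(5,0) S=56.2471 payoff=84.6329 vs cont=81.8778 → 84.6329 [stop]  node(5,1) S=82.7405 payoff=58.1395 vs cont=55.3844 → 58.1395 [stop]  node(5,2) S=121.7128 payoff=19.1672 vs cont=26.6946 → 26.6946 [wait]  node(5,3) S=179.0417 payoff=0.0000 vs cont=7.9590 → 7.9590 [wait]  node(5,4) S=263.3737 payoff=0.0000 vs cont=1.0783 → 1.0783 [wait]  node(5,5) S=387.4275 payoff=0.0000 vs cont=0.0000 → 0.0000 [wait]  ⇒ S*(5)=82.7405
t_4: node(4,0) S=68.2196 payoff=72.6604 vs cont=69.9053 → 72.6604 [stop]  node(4,1) S=100.3522 payoff=40.5278 vs cont=41.4868 → 41.4868 [wait]  node(4,2) S=147.6200 payoff=0.0000 vs cont=16.9279 → 16.9279 [wait]  node(4,3) S=217.1517 payoff=0.0000 vs cont=4.4082 → 4.4082 [wait]  node(4,4) S=319.4342 payoff=0.0000 vs cont=0.5252 → 0.5252 [wait]  ⇒ S*(4)=68.2196
t_3: node(3,0) S=82.7405 payoff=58.1395 vs cont=55.8576 → 58.1395 [stop]  node(3,1) S=121.7128 payoff=19.1672 vs cont=28.5575 → 28.5575 [wait]  node(3,2) S=179.0417 payoff=0.0000 vs cont=10.4194 → 10.4194 [wait]  node(3,3) S=263.3737 payoff=0.0000 vs cont=2.4060 → 2.4060 [wait]  ⇒ S*(3)=82.7405
t_2: node(2,0) S=100.3522 payoff=40.5278 vs cont=42.4060 → 42.4060 [wait]  node(2,1) S=147.6200 payoff=0.0000 vs cont=19.0492 → 19.0492 [wait]  node(2,2) S=217.1517 payoff=0.0000 vs cont=6.2616 → 6.2616 [wait]  ⇒ S*(2)=-
t_1: node(1,0) S=121.7128 payoff=19.1672 vs cont=30.0519 → 30.0519 [wait]  node(1,1) S=179.0417 payoff=0.0000 vs cont=12.3669 → 12.3669 [wait]  ⇒ S*(1)=-
t_0: node(0,0) S=147.6200 payoff=0.0000 vs cont=20.7380 → 20.7380 [wait]  ⇒ S*(0)=-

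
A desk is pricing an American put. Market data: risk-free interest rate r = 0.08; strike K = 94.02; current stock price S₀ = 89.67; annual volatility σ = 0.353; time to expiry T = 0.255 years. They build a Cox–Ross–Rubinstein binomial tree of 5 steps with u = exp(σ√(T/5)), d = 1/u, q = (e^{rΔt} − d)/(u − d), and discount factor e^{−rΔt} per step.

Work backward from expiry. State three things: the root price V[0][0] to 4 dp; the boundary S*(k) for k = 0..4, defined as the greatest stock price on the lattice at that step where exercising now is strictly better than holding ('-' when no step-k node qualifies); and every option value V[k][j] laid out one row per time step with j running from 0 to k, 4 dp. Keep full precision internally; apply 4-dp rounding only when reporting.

params: Δt=0.05100 u=1.08298 d=0.92338 q=0.50570 e^(-rΔt)=0.99593
t_5 payoffs: 33.8278 23.4235 11.2209 0.0000 0.0000 0.0000
t_4: node(4,0) S=65.1871 payoff=28.8329 vs cont=28.4501 → 28.8329 [stop]  node(4,1) S=76.4547 payoff=17.5653 vs cont=17.1824 → 17.5653 [stop]  node(4,2) S=89.6700 payoff=4.3500 vs cont=5.5239 → 5.5239 [wait]  node(4,3) S=105.1695 payoff=0.0000 vs cont=0.0000 → 0.0000 [wait]  node(4,4) S=123.3481 payoff=0.0000 vs cont=0.0000 → 0.0000 [wait]  ⇒ S*(4)=76.4547
t_3: node(3,0) S=70.5965 payoff=23.4235 vs cont=23.0407 → 23.4235 [stop]  node(3,1) S=82.7991 payoff=11.2209 vs cont=11.4293 → 11.4293 [wait]  node(3,2) S=97.1110 payoff=0.0000 vs cont=2.7194 → 2.7194 [wait]  node(3,3) S=113.8967 payoff=0.0000 vs cont=0.0000 → 0.0000 [wait]  ⇒ S*(3)=70.5965
t_2: node(2,0) S=76.4547 payoff=17.5653 vs cont=17.2874 → 17.5653 [stop]  node(2,1) S=89.6700 payoff=4.3500 vs cont=6.9961 → 6.9961 [wait]  node(2,2) S=105.1695 payoff=0.0000 vs cont=1.3387 → 1.3387 [wait]  ⇒ S*(2)=76.4547
t_1: node(1,0) S=82.7991 payoff=11.2209 vs cont=12.1707 → 12.1707 [wait]  node(1,1) S=97.1110 payoff=0.0000 vs cont=4.1184 → 4.1184 [wait]  ⇒ S*(1)=-
t_0: node(0,0) S=89.6700 payoff=4.3500 vs cont=8.0657 → 8.0657 [wait]  ⇒ S*(0)=-

price = 8.0657
boundary = - - 76.4547 70.5965 76.4547
tree:
8.0657
12.1707 4.1184
17.5653 6.9961 1.3387
23.4235 11.4293 2.7194 0.0000
28.8329 17.5653 5.5239 0.0000 0.0000
33.8278 23.4235 11.2209 0.0000 0.0000 0.0000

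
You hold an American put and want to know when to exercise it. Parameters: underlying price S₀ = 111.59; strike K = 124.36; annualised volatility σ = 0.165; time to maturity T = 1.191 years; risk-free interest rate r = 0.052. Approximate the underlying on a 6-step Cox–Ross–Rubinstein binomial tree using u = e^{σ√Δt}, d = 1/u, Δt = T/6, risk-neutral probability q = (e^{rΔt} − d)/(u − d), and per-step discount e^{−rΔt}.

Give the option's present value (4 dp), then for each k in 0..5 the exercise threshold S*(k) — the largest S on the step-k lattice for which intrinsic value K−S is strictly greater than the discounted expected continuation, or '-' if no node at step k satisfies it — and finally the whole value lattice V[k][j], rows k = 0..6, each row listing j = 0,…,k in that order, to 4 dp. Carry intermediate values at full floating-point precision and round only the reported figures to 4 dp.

Δt=0.19850, u=1.07628, d=0.92912, q=0.55214, disc=e^(-rΔt)=0.98973
k=6 terminal: V=max(K-S,0) → 52.5694 41.1989 28.0275 12.7700 0.0000 0.0000 0.0000
k=5: j=0 S=77.2670 intr=47.0930 cont=45.8160 V=47.0930[EX]; j=1 S=89.5048 intr=34.8552 cont=33.5781 V=34.8552[EX]; j=2 S=103.6810 intr=20.6790 cont=19.4020 V=20.6790[EX]; j=3 S=120.1024 intr=4.2576 cont=5.6605 V=5.6605[hold]; j=4 S=139.1247 intr=0.0000 cont=0.0000 V=0.0000[hold]; j=5 S=161.1598 intr=0.0000 cont=0.0000 V=0.0000[hold]  S*(5)=103.6810
k=4: j=0 S=83.1611 intr=41.1989 cont=39.9219 V=41.1989[EX]; j=1 S=96.3325 intr=28.0275 cont=26.7505 V=28.0275[EX]; j=2 S=111.5900 intr=12.7700 cont=12.2596 V=12.7700[EX]; j=3 S=129.2641 intr=0.0000 cont=2.5091 V=2.5091[hold]; j=4 S=149.7375 intr=0.0000 cont=0.0000 V=0.0000[hold]  S*(4)=111.5900
k=3: j=0 S=89.5048 intr=34.8552 cont=33.5781 V=34.8552[EX]; j=1 S=103.6810 intr=20.6790 cont=19.4020 V=20.6790[EX]; j=2 S=120.1024 intr=4.2576 cont=7.0316 V=7.0316[hold]; j=3 S=139.1247 intr=0.0000 cont=1.1122 V=1.1122[hold]  S*(3)=103.6810
k=2: j=0 S=96.3325 intr=28.0275 cont=26.7505 V=28.0275[EX]; j=1 S=111.5900 intr=12.7700 cont=13.0089 V=13.0089[hold]; j=2 S=129.2641 intr=0.0000 cont=3.7247 V=3.7247[hold]  S*(2)=96.3325
k=1: j=0 S=103.6810 intr=20.6790 cont=19.5325 V=20.6790[EX]; j=1 S=120.1024 intr=4.2576 cont=7.8018 V=7.8018[hold]  S*(1)=103.6810
k=0: j=0 S=111.5900 intr=12.7700 cont=13.4297 V=13.4297[hold]  S*(0)=-

price = 13.4297
boundary = - 103.6810 96.3325 103.6810 111.5900 103.6810
tree:
13.4297
20.6790 7.8018
28.0275 13.0089 3.7247
34.8552 20.6790 7.0316 1.1122
41.1989 28.0275 12.7700 2.5091 0.0000
47.0930 34.8552 20.6790 5.6605 0.0000 0.0000
52.5694 41.1989 28.0275 12.7700 0.0000 0.0000 0.0000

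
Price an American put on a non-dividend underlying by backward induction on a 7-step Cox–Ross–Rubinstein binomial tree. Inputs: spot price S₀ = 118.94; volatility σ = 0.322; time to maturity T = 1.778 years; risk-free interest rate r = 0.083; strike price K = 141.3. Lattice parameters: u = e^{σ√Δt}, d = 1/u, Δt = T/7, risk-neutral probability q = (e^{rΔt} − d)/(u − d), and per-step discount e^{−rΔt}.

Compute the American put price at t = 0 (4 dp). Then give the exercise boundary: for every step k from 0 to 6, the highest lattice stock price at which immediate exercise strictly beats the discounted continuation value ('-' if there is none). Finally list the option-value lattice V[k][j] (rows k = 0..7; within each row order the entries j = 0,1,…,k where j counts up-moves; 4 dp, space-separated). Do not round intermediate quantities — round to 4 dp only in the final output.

price = 26.9131
boundary = - 101.1229 85.9747 101.1229 85.9747 101.1229 118.9400
tree:
26.9131
40.1771 15.9988
55.3253 25.8396 7.7401
68.2042 40.1771 13.9100 2.4692
79.1539 55.3253 24.2093 5.1515 0.1413
88.4634 68.2042 40.1771 10.7378 0.3038 0.0000
96.3783 79.1539 55.3253 22.3600 0.6530 0.0000 0.0000
103.1075 88.4634 68.2042 40.1771 1.4036 0.0000 0.0000 0.0000

params: Δt=0.25400 u=1.17619 d=0.85020 q=0.52487 e^(-rΔt)=0.97914
t_7 payoffs: 103.1075 88.4634 68.2042 40.1771 1.4036 0.0000 0.0000 0.0000
t_6: node(6,0) S=44.9217 payoff=96.3783 vs cont=93.4306 → 96.3783 [stop]  node(6,1) S=62.1461 payoff=79.1539 vs cont=76.2062 → 79.1539 [stop]  node(6,2) S=85.9747 payoff=55.3253 vs cont=52.3776 → 55.3253 [stop]  node(6,3) S=118.9400 payoff=22.3600 vs cont=19.4123 → 22.3600 [stop]  node(6,4) S=164.5451 payoff=0.0000 vs cont=0.6530 → 0.6530 [wait]  node(6,5) S=227.6367 payoff=0.0000 vs cont=0.0000 → 0.0000 [wait]  node(6,6) S=314.9193 payoff=0.0000 vs cont=0.0000 → 0.0000 [wait]  ⇒ S*(6)=118.9400
t_5: node(5,0) S=52.8366 payoff=88.4634 vs cont=85.5157 → 88.4634 [stop]  node(5,1) S=73.0958 payoff=68.2042 vs cont=65.2565 → 68.2042 [stop]  node(5,2) S=101.1229 payoff=40.1771 vs cont=37.2294 → 40.1771 [stop]  node(5,3) S=139.8964 payoff=1.4036 vs cont=10.7378 → 10.7378 [wait]  node(5,4) S=193.5368 payoff=0.0000 vs cont=0.3038 → 0.3038 [wait]  node(5,5) S=267.7446 payoff=0.0000 vs cont=0.0000 → 0.0000 [wait]  ⇒ S*(5)=101.1229
t_4: node(4,0) S=62.1461 payoff=79.1539 vs cont=76.2062 → 79.1539 [stop]  node(4,1) S=85.9747 payoff=55.3253 vs cont=52.3776 → 55.3253 [stop]  node(4,2) S=118.9400 payoff=22.3600 vs cont=24.2093 → 24.2093 [wait]  node(4,3) S=164.5451 payoff=0.0000 vs cont=5.1515 → 5.1515 [wait]  node(4,4) S=227.6367 payoff=0.0000 vs cont=0.1413 → 0.1413 [wait]  ⇒ S*(4)=85.9747
t_3: node(3,0) S=73.0958 payoff=68.2042 vs cont=65.2565 → 68.2042 [stop]  node(3,1) S=101.1229 payoff=40.1771 vs cont=38.1799 → 40.1771 [stop]  node(3,2) S=139.8964 payoff=1.4036 vs cont=13.9100 → 13.9100 [wait]  node(3,3) S=193.5368 payoff=0.0000 vs cont=2.4692 → 2.4692 [wait]  ⇒ S*(3)=101.1229
t_2: node(2,0) S=85.9747 payoff=55.3253 vs cont=52.3776 → 55.3253 [stop]  node(2,1) S=118.9400 payoff=22.3600 vs cont=25.8396 → 25.8396 [wait]  node(2,2) S=164.5451 payoff=0.0000 vs cont=7.7401 → 7.7401 [wait]  ⇒ S*(2)=85.9747
t_1: node(1,0) S=101.1229 payoff=40.1771 vs cont=39.0177 → 40.1771 [stop]  node(1,1) S=139.8964 payoff=1.4036 vs cont=15.9988 → 15.9988 [wait]  ⇒ S*(1)=101.1229
t_0: node(0,0) S=118.9400 payoff=22.3600 vs cont=26.9131 → 26.9131 [wait]  ⇒ S*(0)=-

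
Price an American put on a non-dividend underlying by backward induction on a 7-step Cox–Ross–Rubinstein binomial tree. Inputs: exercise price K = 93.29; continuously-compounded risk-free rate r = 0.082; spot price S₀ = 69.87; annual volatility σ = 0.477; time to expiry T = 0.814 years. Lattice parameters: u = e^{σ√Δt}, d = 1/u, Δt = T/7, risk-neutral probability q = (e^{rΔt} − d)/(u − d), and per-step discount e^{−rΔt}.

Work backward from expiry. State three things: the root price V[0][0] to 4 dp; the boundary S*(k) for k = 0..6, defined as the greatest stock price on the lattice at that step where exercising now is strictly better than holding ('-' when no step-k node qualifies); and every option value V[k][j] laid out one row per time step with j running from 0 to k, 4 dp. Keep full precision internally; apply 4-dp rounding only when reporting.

price = 25.8817
boundary = - 59.3811 50.4668 59.3811 50.4668 59.3811 69.8700
tree:
25.8817
33.9089 17.9922
42.8232 25.1633 10.8436
50.3993 33.9089 16.5081 5.1308
56.8380 42.8232 24.2278 8.7566 1.4387
62.3102 50.3993 33.9089 14.5758 2.8410 0.0000
66.9609 56.8380 42.8232 23.4200 5.6101 0.0000 0.0000
70.9134 62.3102 50.3993 33.9089 11.0784 0.0000 0.0000 0.0000

params: Δt=0.11629 u=1.17664 d=0.84988 q=0.48875 e^(-rΔt)=0.99051
t_7 payoffs: 70.9134 62.3102 50.3993 33.9089 11.0784 0.0000 0.0000 0.0000
t_6: node(6,0) S=26.3291 payoff=66.9609 vs cont=66.0756 → 66.9609 [stop]  node(6,1) S=36.4520 payoff=56.8380 vs cont=55.9527 → 56.8380 [stop]  node(6,2) S=50.4668 payoff=42.8232 vs cont=41.9379 → 42.8232 [stop]  node(6,3) S=69.8700 payoff=23.4200 vs cont=22.5347 → 23.4200 [stop]  node(6,4) S=96.7332 payoff=0.0000 vs cont=5.6101 → 5.6101 [wait]  node(6,5) S=133.9247 payoff=0.0000 vs cont=0.0000 → 0.0000 [wait]  node(6,6) S=185.4153 payoff=0.0000 vs cont=0.0000 → 0.0000 [wait]  ⇒ S*(6)=69.8700
t_5: node(5,0) S=30.9798 payoff=62.3102 vs cont=61.4249 → 62.3102 [stop]  node(5,1) S=42.8907 payoff=50.3993 vs cont=49.5139 → 50.3993 [stop]  node(5,2) S=59.3811 payoff=33.9089 vs cont=33.0236 → 33.9089 [stop]  node(5,3) S=82.2116 payoff=11.0784 vs cont=14.5758 → 14.5758 [wait]  node(5,4) S=113.8199 payoff=0.0000 vs cont=2.8410 → 2.8410 [wait]  node(5,5) S=157.5807 payoff=0.0000 vs cont=0.0000 → 0.0000 [wait]  ⇒ S*(5)=59.3811
t_4: node(4,0) S=36.4520 payoff=56.8380 vs cont=55.9527 → 56.8380 [stop]  node(4,1) S=50.4668 payoff=42.8232 vs cont=41.9379 → 42.8232 [stop]  node(4,2) S=69.8700 payoff=23.4200 vs cont=24.2278 → 24.2278 [wait]  node(4,3) S=96.7332 payoff=0.0000 vs cont=8.7566 → 8.7566 [wait]  node(4,4) S=133.9247 payoff=0.0000 vs cont=1.4387 → 1.4387 [wait]  ⇒ S*(4)=50.4668
t_3: node(3,0) S=42.8907 payoff=50.3993 vs cont=49.5139 → 50.3993 [stop]  node(3,1) S=59.3811 payoff=33.9089 vs cont=33.4146 → 33.9089 [stop]  node(3,2) S=82.2116 payoff=11.0784 vs cont=16.5081 → 16.5081 [wait]  node(3,3) S=113.8199 payoff=0.0000 vs cont=5.1308 → 5.1308 [wait]  ⇒ S*(3)=59.3811
t_2: node(2,0) S=50.4668 payoff=42.8232 vs cont=41.9379 → 42.8232 [stop]  node(2,1) S=69.8700 payoff=23.4200 vs cont=25.1633 → 25.1633 [wait]  node(2,2) S=96.7332 payoff=0.0000 vs cont=10.8436 → 10.8436 [wait]  ⇒ S*(2)=50.4668
t_1: node(1,0) S=59.3811 payoff=33.9089 vs cont=33.8675 → 33.9089 [stop]  node(1,1) S=82.2116 payoff=11.0784 vs cont=17.9922 → 17.9922 [wait]  ⇒ S*(1)=59.3811
t_0: node(0,0) S=69.8700 payoff=23.4200 vs cont=25.8817 → 25.8817 [wait]  ⇒ S*(0)=-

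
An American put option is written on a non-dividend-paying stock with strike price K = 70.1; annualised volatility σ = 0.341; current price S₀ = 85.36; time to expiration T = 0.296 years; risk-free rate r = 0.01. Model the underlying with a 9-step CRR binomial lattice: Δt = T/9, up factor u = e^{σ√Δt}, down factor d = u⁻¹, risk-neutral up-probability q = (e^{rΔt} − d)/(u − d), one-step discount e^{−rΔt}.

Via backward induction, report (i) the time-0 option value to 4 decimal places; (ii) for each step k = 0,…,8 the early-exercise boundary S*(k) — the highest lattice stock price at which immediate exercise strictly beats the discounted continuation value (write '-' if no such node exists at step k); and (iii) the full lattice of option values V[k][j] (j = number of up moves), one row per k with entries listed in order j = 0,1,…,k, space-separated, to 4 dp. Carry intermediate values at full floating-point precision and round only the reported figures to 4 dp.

price = 0.9522
boundary = - - - - - - - 55.3672 58.8993
tree:
0.9522
1.5342 0.3403
2.4247 0.5980 0.0692
3.7436 1.0382 0.1351 0.0000
5.6165 1.7749 0.2635 0.0000 0.0000
8.1307 2.9740 0.5140 0.0000 0.0000 0.0000
11.2540 4.8487 1.0027 0.0000 0.0000 0.0000 0.0000
14.7328 7.6002 1.9560 0.0000 0.0000 0.0000 0.0000 0.0000
18.0530 11.2007 3.8156 0.0000 0.0000 0.0000 0.0000 0.0000 0.0000
21.1742 14.7328 7.4433 0.0000 0.0000 0.0000 0.0000 0.0000 0.0000 0.0000

params: Δt=0.03289 u=1.06379 d=0.94003 q=0.48720 e^(-rΔt)=0.99967
t_9 payoffs: 21.1742 14.7328 7.4433 0.0000 0.0000 0.0000 0.0000 0.0000 0.0000 0.0000
t_8: node(8,0) S=52.0470 payoff=18.0530 vs cont=18.0300 → 18.0530 [stop]  node(8,1) S=58.8993 payoff=11.2007 vs cont=11.1776 → 11.2007 [stop]  node(8,2) S=66.6538 payoff=3.4462 vs cont=3.8156 → 3.8156 [wait]  node(8,3) S=75.4292 payoff=0.0000 vs cont=0.0000 → 0.0000 [wait]  node(8,4) S=85.3600 payoff=0.0000 vs cont=0.0000 → 0.0000 [wait]  node(8,5) S=96.5982 payoff=0.0000 vs cont=0.0000 → 0.0000 [wait]  node(8,6) S=109.3160 payoff=0.0000 vs cont=0.0000 → 0.0000 [wait]  node(8,7) S=123.7082 payoff=0.0000 vs cont=0.0000 → 0.0000 [wait]  node(8,8) S=139.9952 payoff=0.0000 vs cont=0.0000 → 0.0000 [wait]  ⇒ S*(8)=58.8993
t_7: node(7,0) S=55.3672 payoff=14.7328 vs cont=14.7097 → 14.7328 [stop]  node(7,1) S=62.6567 payoff=7.4433 vs cont=7.6002 → 7.6002 [wait]  node(7,2) S=70.9059 payoff=0.0000 vs cont=1.9560 → 1.9560 [wait]  node(7,3) S=80.2411 payoff=0.0000 vs cont=0.0000 → 0.0000 [wait]  node(7,4) S=90.8054 payoff=0.0000 vs cont=0.0000 → 0.0000 [wait]  node(7,5) S=102.7606 payoff=0.0000 vs cont=0.0000 → 0.0000 [wait]  node(7,6) S=116.2897 payoff=0.0000 vs cont=0.0000 → 0.0000 [wait]  node(7,7) S=131.6000 payoff=0.0000 vs cont=0.0000 → 0.0000 [wait]  ⇒ S*(7)=55.3672
t_6: node(6,0) S=58.8993 payoff=11.2007 vs cont=11.2540 → 11.2540 [wait]  node(6,1) S=66.6538 payoff=3.4462 vs cont=4.8487 → 4.8487 [wait]  node(6,2) S=75.4292 payoff=0.0000 vs cont=1.0027 → 1.0027 [wait]  node(6,3) S=85.3600 payoff=0.0000 vs cont=0.0000 → 0.0000 [wait]  node(6,4) S=96.5982 payoff=0.0000 vs cont=0.0000 → 0.0000 [wait]  node(6,5) S=109.3160 payoff=0.0000 vs cont=0.0000 → 0.0000 [wait]  node(6,6) S=123.7082 payoff=0.0000 vs cont=0.0000 → 0.0000 [wait]  ⇒ S*(6)=-
t_5: node(5,0) S=62.6567 payoff=7.4433 vs cont=8.1307 → 8.1307 [wait]  node(5,1) S=70.9059 payoff=0.0000 vs cont=2.9740 → 2.9740 [wait]  node(5,2) S=80.2411 payoff=0.0000 vs cont=0.5140 → 0.5140 [wait]  node(5,3) S=90.8054 payoff=0.0000 vs cont=0.0000 → 0.0000 [wait]  node(5,4) S=102.7606 payoff=0.0000 vs cont=0.0000 → 0.0000 [wait]  node(5,5) S=116.2897 payoff=0.0000 vs cont=0.0000 → 0.0000 [wait]  ⇒ S*(5)=-
t_4: node(4,0) S=66.6538 payoff=3.4462 vs cont=5.6165 → 5.6165 [wait]  node(4,1) S=75.4292 payoff=0.0000 vs cont=1.7749 → 1.7749 [wait]  node(4,2) S=85.3600 payoff=0.0000 vs cont=0.2635 → 0.2635 [wait]  node(4,3) S=96.5982 payoff=0.0000 vs cont=0.0000 → 0.0000 [wait]  node(4,4) S=109.3160 payoff=0.0000 vs cont=0.0000 → 0.0000 [wait]  ⇒ S*(4)=-
t_3: node(3,0) S=70.9059 payoff=0.0000 vs cont=3.7436 → 3.7436 [wait]  node(3,1) S=80.2411 payoff=0.0000 vs cont=1.0382 → 1.0382 [wait]  node(3,2) S=90.8054 payoff=0.0000 vs cont=0.1351 → 0.1351 [wait]  node(3,3) S=102.7606 payoff=0.0000 vs cont=0.0000 → 0.0000 [wait]  ⇒ S*(3)=-
t_2: node(2,0) S=75.4292 payoff=0.0000 vs cont=2.4247 → 2.4247 [wait]  node(2,1) S=85.3600 payoff=0.0000 vs cont=0.5980 → 0.5980 [wait]  node(2,2) S=96.5982 payoff=0.0000 vs cont=0.0692 → 0.0692 [wait]  ⇒ S*(2)=-
t_1: node(1,0) S=80.2411 payoff=0.0000 vs cont=1.5342 → 1.5342 [wait]  node(1,1) S=90.8054 payoff=0.0000 vs cont=0.3403 → 0.3403 [wait]  ⇒ S*(1)=-
t_0: node(0,0) S=85.3600 payoff=0.0000 vs cont=0.9522 → 0.9522 [wait]  ⇒ S*(0)=-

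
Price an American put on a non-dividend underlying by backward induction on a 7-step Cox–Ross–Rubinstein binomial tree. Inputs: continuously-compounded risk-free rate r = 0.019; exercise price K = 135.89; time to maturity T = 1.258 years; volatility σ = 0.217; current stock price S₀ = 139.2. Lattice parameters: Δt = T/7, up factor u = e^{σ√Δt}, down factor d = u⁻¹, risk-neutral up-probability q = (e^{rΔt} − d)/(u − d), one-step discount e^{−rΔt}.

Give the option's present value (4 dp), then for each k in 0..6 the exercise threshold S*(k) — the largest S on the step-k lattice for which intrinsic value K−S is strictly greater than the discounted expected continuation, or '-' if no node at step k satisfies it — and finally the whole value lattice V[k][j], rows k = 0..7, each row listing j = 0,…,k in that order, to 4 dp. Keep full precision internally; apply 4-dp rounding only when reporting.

Δt=0.17971, u=1.09636, d=0.91211, q=0.49558, disc=e^(-rΔt)=0.99659
k=7 terminal: V=max(K-S,0) → 62.7799 48.0119 30.2608 8.9240 0.0000 0.0000 0.0000 0.0000
k=6: j=0 S=80.1547 intr=55.7353 cont=55.2721 V=55.7353[EX]; j=1 S=96.3457 intr=39.5443 cont=39.0811 V=39.5443[EX]; j=2 S=115.8073 intr=20.0827 cont=19.6195 V=20.0827[EX]; j=3 S=139.2000 intr=0.0000 cont=4.4861 V=4.4861[hold]; j=4 S=167.3180 intr=0.0000 cont=0.0000 V=0.0000[hold]; j=5 S=201.1157 intr=0.0000 cont=0.0000 V=0.0000[hold]; j=6 S=241.7405 intr=0.0000 cont=0.0000 V=0.0000[hold]  S*(6)=115.8073
k=5: j=0 S=87.8781 intr=48.0119 cont=47.5487 V=48.0119[EX]; j=1 S=105.6292 intr=30.2608 cont=29.7976 V=30.2608[EX]; j=2 S=126.9660 intr=8.9240 cont=12.3112 V=12.3112[hold]; j=3 S=152.6128 intr=0.0000 cont=2.2551 V=2.2551[hold]; j=4 S=183.4401 intr=0.0000 cont=0.0000 V=0.0000[hold]; j=5 S=220.4945 intr=0.0000 cont=0.0000 V=0.0000[hold]  S*(5)=105.6292
k=4: j=0 S=96.3457 intr=39.5443 cont=39.0811 V=39.5443[EX]; j=1 S=115.8073 intr=20.0827 cont=21.2924 V=21.2924[hold]; j=2 S=139.2000 intr=0.0000 cont=7.3026 V=7.3026[hold]; j=3 S=167.3180 intr=0.0000 cont=1.1337 V=1.1337[hold]; j=4 S=201.1157 intr=0.0000 cont=0.0000 V=0.0000[hold]  S*(4)=96.3457
k=3: j=0 S=105.6292 intr=30.2608 cont=30.3950 V=30.3950[hold]; j=1 S=126.9660 intr=8.9240 cont=14.3104 V=14.3104[hold]; j=2 S=152.6128 intr=0.0000 cont=4.2309 V=4.2309[hold]; j=3 S=183.4401 intr=0.0000 cont=0.5699 V=0.5699[hold]  S*(3)=-
k=2: j=0 S=115.8073 intr=20.0827 cont=22.3473 V=22.3473[hold]; j=1 S=139.2000 intr=0.0000 cont=9.2834 V=9.2834[hold]; j=2 S=167.3180 intr=0.0000 cont=2.4083 V=2.4083[hold]  S*(2)=-
k=1: j=0 S=126.9660 intr=8.9240 cont=15.8190 V=15.8190[hold]; j=1 S=152.6128 intr=0.0000 cont=5.8562 V=5.8562[hold]  S*(1)=-
k=0: j=0 S=139.2000 intr=0.0000 cont=10.8445 V=10.8445[hold]  S*(0)=-

price = 10.8445
boundary = - - - - 96.3457 105.6292 115.8073
tree:
10.8445
15.8190 5.8562
22.3473 9.2834 2.4083
30.3950 14.3104 4.2309 0.5699
39.5443 21.2924 7.3026 1.1337 0.0000
48.0119 30.2608 12.3112 2.2551 0.0000 0.0000
55.7353 39.5443 20.0827 4.4861 0.0000 0.0000 0.0000
62.7799 48.0119 30.2608 8.9240 0.0000 0.0000 0.0000 0.0000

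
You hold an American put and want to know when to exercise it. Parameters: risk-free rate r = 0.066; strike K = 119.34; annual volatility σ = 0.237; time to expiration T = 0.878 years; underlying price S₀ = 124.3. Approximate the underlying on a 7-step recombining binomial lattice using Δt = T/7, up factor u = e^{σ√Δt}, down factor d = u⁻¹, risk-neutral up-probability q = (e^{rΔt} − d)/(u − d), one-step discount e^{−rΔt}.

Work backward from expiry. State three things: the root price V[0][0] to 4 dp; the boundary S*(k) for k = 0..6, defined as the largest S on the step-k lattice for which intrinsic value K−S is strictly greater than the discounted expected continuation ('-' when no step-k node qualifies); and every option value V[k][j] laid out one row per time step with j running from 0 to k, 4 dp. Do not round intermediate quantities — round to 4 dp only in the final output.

Δt=0.12543, u=1.08756, d=0.91949, q=0.52849, disc=e^(-rΔt)=0.99176
k=7 terminal: V=max(K-S,0) → 50.2681 37.6428 22.7098 5.0473 0.0000 0.0000 0.0000 0.0000
k=6: j=0 S=75.1198 intr=44.2202 cont=43.2364 V=44.2202[EX]; j=1 S=88.8505 intr=30.4895 cont=29.5056 V=30.4895[EX]; j=2 S=105.0910 intr=14.2490 cont=13.2651 V=14.2490[EX]; j=3 S=124.3000 intr=0.0000 cont=2.3603 V=2.3603[hold]; j=4 S=147.0201 intr=0.0000 cont=0.0000 V=0.0000[hold]; j=5 S=173.8931 intr=0.0000 cont=0.0000 V=0.0000[hold]; j=6 S=205.6780 intr=0.0000 cont=0.0000 V=0.0000[hold]  S*(6)=105.0910
k=5: j=0 S=81.6972 intr=37.6428 cont=36.6590 V=37.6428[EX]; j=1 S=96.6302 intr=22.7098 cont=21.7260 V=22.7098[EX]; j=2 S=114.2927 intr=5.0473 cont=7.9003 V=7.9003[hold]; j=3 S=135.1836 intr=0.0000 cont=1.1037 V=1.1037[hold]; j=4 S=159.8930 intr=0.0000 cont=0.0000 V=0.0000[hold]; j=5 S=189.1190 intr=0.0000 cont=0.0000 V=0.0000[hold]  S*(5)=96.6302
k=4: j=0 S=88.8505 intr=30.4895 cont=29.5056 V=30.4895[EX]; j=1 S=105.0910 intr=14.2490 cont=14.7605 V=14.7605[hold]; j=2 S=124.3000 intr=0.0000 cont=4.2729 V=4.2729[hold]; j=3 S=147.0201 intr=0.0000 cont=0.5161 V=0.5161[hold]; j=4 S=173.8931 intr=0.0000 cont=0.0000 V=0.0000[hold]  S*(4)=88.8505
k=3: j=0 S=96.6302 intr=22.7098 cont=21.9941 V=22.7098[EX]; j=1 S=114.2927 intr=5.0473 cont=9.1419 V=9.1419[hold]; j=2 S=135.1836 intr=0.0000 cont=2.2686 V=2.2686[hold]; j=3 S=159.8930 intr=0.0000 cont=0.2414 V=0.2414[hold]  S*(3)=96.6302
k=2: j=0 S=105.0910 intr=14.2490 cont=15.4112 V=15.4112[hold]; j=1 S=124.3000 intr=0.0000 cont=5.4640 V=5.4640[hold]; j=2 S=147.0201 intr=0.0000 cont=1.1874 V=1.1874[hold]  S*(2)=-
k=1: j=0 S=114.2927 intr=5.0473 cont=10.0705 V=10.0705[hold]; j=1 S=135.1836 intr=0.0000 cont=3.1774 V=3.1774[hold]  S*(1)=-
k=0: j=0 S=124.3000 intr=0.0000 cont=6.3746 V=6.3746[hold]  S*(0)=-

price = 6.3746
boundary = - - - 96.6302 88.8505 96.6302 105.0910
tree:
6.3746
10.0705 3.1774
15.4112 5.4640 1.1874
22.7098 9.1419 2.2686 0.2414
30.4895 14.7605 4.2729 0.5161 0.0000
37.6428 22.7098 7.9003 1.1037 0.0000 0.0000
44.2202 30.4895 14.2490 2.3603 0.0000 0.0000 0.0000
50.2681 37.6428 22.7098 5.0473 0.0000 0.0000 0.0000 0.0000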